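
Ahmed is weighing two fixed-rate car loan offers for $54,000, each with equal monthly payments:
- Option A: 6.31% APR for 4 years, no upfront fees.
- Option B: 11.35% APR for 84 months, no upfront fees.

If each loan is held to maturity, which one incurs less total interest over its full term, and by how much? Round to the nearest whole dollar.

Option A by $17,262

Option A: at 6.31% the monthly rate is 0.0052583, so the payment is 54,000 × 0.0052583 / (1 − 1.0052583^−48) = $1,275.88.
Total interest on Option A = 48 × $1,275.88 − $54,000 = $7,242.24.
Option B: monthly rate = 11.35%/12 = 0.0094583; payment = 54,000 × 0.0094583 / (1 − (1+0.0094583)^−84) = $934.58.
Total interest on Option B = 84 × $934.58 − $54,000 = $24,504.72.
Option A is lower by $17,262.48.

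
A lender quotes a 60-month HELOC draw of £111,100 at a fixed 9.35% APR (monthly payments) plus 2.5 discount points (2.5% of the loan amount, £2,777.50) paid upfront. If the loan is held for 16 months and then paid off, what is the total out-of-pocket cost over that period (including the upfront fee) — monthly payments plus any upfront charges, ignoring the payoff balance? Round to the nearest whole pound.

At 9.35% the monthly rate is 0.0077917, so the payment is 111,100 × 0.0077917 / (1 − 1.0077917^−60) = £2,325.17.
Total outlay = 16 × £2,325.17 + £2,777.50 = £39,980.22.

£39,980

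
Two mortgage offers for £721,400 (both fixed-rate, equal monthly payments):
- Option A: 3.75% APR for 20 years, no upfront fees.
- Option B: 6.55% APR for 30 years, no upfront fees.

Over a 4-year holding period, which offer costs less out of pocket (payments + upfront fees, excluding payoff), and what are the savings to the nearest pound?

Option A by £14,707

Option A: monthly rate = 3.75%/12 = 0.0031250; payment = 721,400 × 0.0031250 / (1 − (1+0.0031250)^−240) = £4,277.10.
Option B: monthly rate = 6.55%/12 = 0.0054583; payment = 721,400 × 0.0054583 / (1 − (1+0.0054583)^−360) = £4,583.49.
Over 48 months: Option A costs 48 × £4,277.10 = £205,300.80; Option B costs 48 × £4,583.49 = £220,007.52.
Option A is cheaper by £220,007.52 − £205,300.80 = £14,706.72.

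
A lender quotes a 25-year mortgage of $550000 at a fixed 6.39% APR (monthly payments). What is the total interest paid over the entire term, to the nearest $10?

At 6.39% the monthly rate is 0.0053250, so the payment is 550,000 × 0.0053250 / (1 − 1.0053250^−300) = $3,675.92.
Total paid = 300 × $3,675.92 = $1,102,776.00; interest = $1,102,776.00 − $550,000 = $552,776.00.

$552,780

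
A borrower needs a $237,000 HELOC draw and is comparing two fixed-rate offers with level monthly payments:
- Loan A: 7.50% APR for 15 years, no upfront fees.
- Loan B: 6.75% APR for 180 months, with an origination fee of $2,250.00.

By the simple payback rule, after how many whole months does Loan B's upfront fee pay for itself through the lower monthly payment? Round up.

23 months

Loan A: monthly rate = 7.5%/12 = 0.0062500; payment = 237,000 × 0.0062500 / (1 − (1+0.0062500)^−180) = $2,197.02.
Loan B: at 6.75% the monthly rate is 0.0056250, so the payment is 237,000 × 0.0056250 / (1 − 1.0056250^−180) = $2,097.24.
Monthly savings = $2,197.02 − $2,097.24 = $99.78.
Break-even = $2,250.00 / $99.78 = 22.55 → 23 months.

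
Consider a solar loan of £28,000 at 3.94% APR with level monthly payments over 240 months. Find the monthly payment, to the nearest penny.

Monthly rate = 3.94%/12 = 0.0032833; payment = 28,000 × 0.0032833 / (1 − (1+0.0032833)^−240) = £168.79.

£168.79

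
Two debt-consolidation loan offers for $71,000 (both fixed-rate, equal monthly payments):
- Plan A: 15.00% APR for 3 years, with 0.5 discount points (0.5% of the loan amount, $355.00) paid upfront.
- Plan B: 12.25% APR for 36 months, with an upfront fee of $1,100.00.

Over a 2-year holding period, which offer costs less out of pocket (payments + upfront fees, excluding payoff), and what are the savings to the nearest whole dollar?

Plan B by $1,524

Plan A: monthly rate = 15%/12 = 0.0125000; payment = 71,000 × 0.0125000 / (1 − (1+0.0125000)^−36) = $2,461.24.
Plan B: monthly rate = 12.25%/12 = 0.0102083; payment = 71,000 × 0.0102083 / (1 − (1+0.0102083)^−36) = $2,366.70.
Over 24 months: Plan A costs 24 × $2,461.24 + $355.00 = $59,424.76; Plan B costs 24 × $2,366.70 + $1,100.00 = $57,900.80.
Plan B is cheaper by $59,424.76 − $57,900.80 = $1,523.96.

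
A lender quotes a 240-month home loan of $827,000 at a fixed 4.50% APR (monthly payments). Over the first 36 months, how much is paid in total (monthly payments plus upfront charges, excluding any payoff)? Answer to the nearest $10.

At 4.50% the monthly rate is 0.0037500, so the payment is 827,000 × 0.0037500 / (1 − 1.0037500^−240) = $5,232.01.
Total outlay = 36 × $5,232.01 = $188,352.36.

$188,350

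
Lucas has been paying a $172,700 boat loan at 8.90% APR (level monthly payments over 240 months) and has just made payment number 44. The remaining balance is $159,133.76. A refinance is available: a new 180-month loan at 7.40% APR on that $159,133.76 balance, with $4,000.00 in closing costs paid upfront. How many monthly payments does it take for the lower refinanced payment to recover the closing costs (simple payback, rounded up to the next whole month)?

Current payment = 172,700 × 8.9%/12 / (1 − (1+0.0074167)^−240) = $1,542.74.
Refinanced payment = 159,133.76 × 0.0061667 / (1 − (1+0.0061667)^−180) = $1,466.16.
Monthly savings = $1,542.74 − $1,466.16 = $76.58.
Break-even = $4,000.00 / $76.58 = 52.23 → 53 months.

53 months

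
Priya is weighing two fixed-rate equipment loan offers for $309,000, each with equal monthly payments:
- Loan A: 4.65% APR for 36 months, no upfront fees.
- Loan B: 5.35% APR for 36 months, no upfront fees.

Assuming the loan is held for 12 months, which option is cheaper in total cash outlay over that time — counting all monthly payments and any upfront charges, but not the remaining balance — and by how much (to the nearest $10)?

Loan A by $1,170

Loan A: monthly rate = 4.65%/12 = 0.0038750; payment = 309,000 × 0.0038750 / (1 − (1+0.0038750)^−36) = $9,212.53.
Loan B: monthly rate = 5.35%/12 = 0.0044583; payment = 309,000 × 0.0044583 / (1 − (1+0.0044583)^−36) = $9,309.64.
Over 12 months: Loan A costs 12 × $9,212.53 = $110,550.36; Loan B costs 12 × $9,309.64 = $111,715.68.
Loan A is cheaper by $111,715.68 − $110,550.36 = $1,165.32.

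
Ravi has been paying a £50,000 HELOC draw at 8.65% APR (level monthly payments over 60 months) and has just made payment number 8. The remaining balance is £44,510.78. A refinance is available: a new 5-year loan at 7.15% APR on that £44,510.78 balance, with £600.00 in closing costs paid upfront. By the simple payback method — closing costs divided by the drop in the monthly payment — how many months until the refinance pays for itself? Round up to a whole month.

5 months

Current payment = 50,000 × 8.65%/12 / (1 − (1+0.0072083)^−60) = £1,029.45.
Refinanced payment = 44,510.78 × 0.0059583 / (1 − (1+0.0059583)^−60) = £884.52.
Monthly savings = £1,029.45 − £884.52 = £144.93.
Break-even = £600.00 / £144.93 = 4.14 → 5 months.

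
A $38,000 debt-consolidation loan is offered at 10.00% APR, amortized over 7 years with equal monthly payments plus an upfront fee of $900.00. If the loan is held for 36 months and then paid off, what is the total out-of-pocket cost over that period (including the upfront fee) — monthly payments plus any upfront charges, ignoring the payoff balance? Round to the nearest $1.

Monthly rate = 10%/12 = 0.0083333; payment = 38,000 × 0.0083333 / (1 − (1+0.0083333)^−84) = $630.84.
Total outlay = 36 × $630.84 + $900.00 = $23,610.24.

$23,610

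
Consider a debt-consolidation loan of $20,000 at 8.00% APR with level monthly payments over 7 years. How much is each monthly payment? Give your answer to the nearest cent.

Monthly rate = 8%/12 = 0.0066667; payment = 20,000 × 0.0066667 / (1 − (1+0.0066667)^−84) = $311.72.

$311.72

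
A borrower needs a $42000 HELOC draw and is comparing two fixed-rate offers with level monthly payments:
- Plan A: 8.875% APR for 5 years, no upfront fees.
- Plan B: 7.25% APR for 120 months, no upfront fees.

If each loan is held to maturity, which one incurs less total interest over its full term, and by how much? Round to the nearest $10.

Plan A: at 8.875% the monthly rate is 0.0073958, so the payment is 42,000 × 0.0073958 / (1 − 1.0073958^−60) = $869.31.
Total interest on Plan A = 60 × $869.31 − $42,000 = $10,158.60.
Plan B: monthly rate = 7.25%/12 = 0.0060417; payment = 42,000 × 0.0060417 / (1 − (1+0.0060417)^−120) = $493.08.
Total interest on Plan B = 120 × $493.08 − $42,000 = $17,169.60.
Plan A is lower by $7,011.00.

Plan A by $7,010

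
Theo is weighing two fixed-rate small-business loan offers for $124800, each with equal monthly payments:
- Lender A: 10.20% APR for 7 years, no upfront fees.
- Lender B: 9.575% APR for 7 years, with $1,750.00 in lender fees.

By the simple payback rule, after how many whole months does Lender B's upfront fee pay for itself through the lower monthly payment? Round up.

44 months

Lender A: at 10.20% the monthly rate is 0.0085000, so the payment is 124,800 × 0.0085000 / (1 − 1.0085000^−84) = $2,084.75.
Lender B: monthly rate = 9.575%/12 = 0.0079792; payment = 124,800 × 0.0079792 / (1 − (1+0.0079792)^−84) = $2,044.53.
Monthly savings = $2,084.75 − $2,044.53 = $40.22.
Break-even = $1,750.00 / $40.22 = 43.51 → 44 months.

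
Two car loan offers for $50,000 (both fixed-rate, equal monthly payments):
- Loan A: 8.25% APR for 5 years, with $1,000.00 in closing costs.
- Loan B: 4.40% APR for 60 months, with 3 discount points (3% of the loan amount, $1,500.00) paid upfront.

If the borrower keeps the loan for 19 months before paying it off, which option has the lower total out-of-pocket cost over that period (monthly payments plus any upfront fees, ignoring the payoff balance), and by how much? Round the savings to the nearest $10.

Loan B by $1,210

Loan A: at 8.25% the monthly rate is 0.0068750, so the payment is 50,000 × 0.0068750 / (1 − 1.0068750^−60) = $1,019.81.
Loan B: at 4.40% the monthly rate is 0.0036667, so the payment is 50,000 × 0.0036667 / (1 − 1.0036667^−60) = $929.88.
Over 19 months: Loan A costs 19 × $1,019.81 + $1,000.00 = $20,376.39; Loan B costs 19 × $929.88 + $1,500.00 = $19,167.72.
Loan B is cheaper by $20,376.39 − $19,167.72 = $1,208.67.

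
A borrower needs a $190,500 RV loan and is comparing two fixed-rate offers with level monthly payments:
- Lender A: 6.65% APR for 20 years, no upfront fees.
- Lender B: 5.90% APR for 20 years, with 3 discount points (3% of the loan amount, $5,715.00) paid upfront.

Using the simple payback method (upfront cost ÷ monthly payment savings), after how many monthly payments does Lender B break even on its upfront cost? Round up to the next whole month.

69 months

Lender A: monthly rate = 6.65%/12 = 0.0055417; payment = 190,500 × 0.0055417 / (1 − (1+0.0055417)^−240) = $1,437.19.
Lender B: at 5.90% the monthly rate is 0.0049167, so the payment is 190,500 × 0.0049167 / (1 − 1.0049167^−240) = $1,353.83.
Monthly savings = $1,437.19 − $1,353.83 = $83.36.
Break-even = $5,715.00 / $83.36 = 68.56 → 69 months.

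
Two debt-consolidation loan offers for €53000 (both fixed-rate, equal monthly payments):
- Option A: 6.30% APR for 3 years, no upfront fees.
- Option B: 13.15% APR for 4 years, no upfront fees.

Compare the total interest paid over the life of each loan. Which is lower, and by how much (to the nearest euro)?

Option A: at 6.30% the monthly rate is 0.0052500, so the payment is 53,000 × 0.0052500 / (1 − 1.0052500^−36) = €1,619.58.
Total interest on Option A = 36 × €1,619.58 − €53,000 = €5,304.88.
Option B: at 13.15% the monthly rate is 0.0109583, so the payment is 53,000 × 0.0109583 / (1 − 1.0109583^−48) = €1,425.81.
Total interest on Option B = 48 × €1,425.81 − €53,000 = €15,438.88.
Option A is lower by €10,134.00.

Option A by €10,134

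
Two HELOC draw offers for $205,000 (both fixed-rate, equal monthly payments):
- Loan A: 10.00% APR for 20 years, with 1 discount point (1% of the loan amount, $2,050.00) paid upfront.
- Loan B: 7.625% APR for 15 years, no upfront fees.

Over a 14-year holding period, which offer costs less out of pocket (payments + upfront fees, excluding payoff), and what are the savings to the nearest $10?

Loan B by $12,690

Loan A: at 10.00% the monthly rate is 0.0083333, so the payment is 205,000 × 0.0083333 / (1 − 1.0083333^−240) = $1,978.29.
Loan B: monthly rate = 7.625%/12 = 0.0063542; payment = 205,000 × 0.0063542 / (1 − (1+0.0063542)^−180) = $1,914.97.
Over 168 months: Loan A costs 168 × $1,978.29 + $2,050.00 = $334,402.72; Loan B costs 168 × $1,914.97 = $321,714.96.
Loan B is cheaper by $334,402.72 − $321,714.96 = $12,687.76.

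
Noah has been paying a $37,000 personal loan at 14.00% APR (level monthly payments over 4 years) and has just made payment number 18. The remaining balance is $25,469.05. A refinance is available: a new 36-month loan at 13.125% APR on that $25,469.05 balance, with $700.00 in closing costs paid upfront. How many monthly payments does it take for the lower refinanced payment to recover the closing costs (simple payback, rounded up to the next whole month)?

Current payment = 37,000 × 14%/12 / (1 − (1+0.0116667)^−48) = $1,011.08.
Refinanced payment = 25,469.05 × 0.0109375 / (1 − (1+0.0109375)^−36) = $859.69.
Monthly savings = $1,011.08 − $859.69 = $151.39.
Break-even = $700.00 / $151.39 = 4.62 → 5 months.

5 months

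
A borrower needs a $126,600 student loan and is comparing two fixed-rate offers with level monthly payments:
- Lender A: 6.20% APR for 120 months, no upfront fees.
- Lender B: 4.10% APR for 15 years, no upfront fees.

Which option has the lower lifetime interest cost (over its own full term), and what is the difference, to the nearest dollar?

Lender B by $488

Lender A: monthly rate = 6.2%/12 = 0.0051667; payment = 126,600 × 0.0051667 / (1 − (1+0.0051667)^−120) = $1,418.27.
Total interest on Lender A = 120 × $1,418.27 − $126,600 = $43,592.40.
Lender B: monthly rate = 4.1%/12 = 0.0034167; payment = 126,600 × 0.0034167 / (1 − (1+0.0034167)^−180) = $942.80.
Total interest on Lender B = 180 × $942.80 − $126,600 = $43,104.00.
Lender B is lower by $488.40.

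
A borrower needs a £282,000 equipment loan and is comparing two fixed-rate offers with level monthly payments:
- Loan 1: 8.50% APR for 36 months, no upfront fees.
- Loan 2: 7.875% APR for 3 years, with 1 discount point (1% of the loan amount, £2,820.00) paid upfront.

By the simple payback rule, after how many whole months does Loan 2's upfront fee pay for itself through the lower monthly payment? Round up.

Loan 1: at 8.50% the monthly rate is 0.0070833, so the payment is 282,000 × 0.0070833 / (1 − 1.0070833^−36) = £8,902.05.
Loan 2: at 7.875% the monthly rate is 0.0065625, so the payment is 282,000 × 0.0065625 / (1 − 1.0065625^−36) = £8,820.60.
Monthly savings = £8,902.05 − £8,820.60 = £81.45.
Break-even = £2,820.00 / £81.45 = 34.62 → 35 months.

35 months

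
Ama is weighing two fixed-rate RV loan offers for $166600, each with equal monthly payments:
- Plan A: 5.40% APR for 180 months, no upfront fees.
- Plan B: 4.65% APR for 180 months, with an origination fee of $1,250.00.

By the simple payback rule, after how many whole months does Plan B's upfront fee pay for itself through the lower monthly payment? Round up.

20 months

Plan A: monthly rate = 5.4%/12 = 0.0045000; payment = 166,600 × 0.0045000 / (1 − (1+0.0045000)^−180) = $1,352.44.
Plan B: at 4.65% the monthly rate is 0.0038750, so the payment is 166,600 × 0.0038750 / (1 − 1.0038750^−180) = $1,287.29.
Monthly savings = $1,352.44 − $1,287.29 = $65.15.
Break-even = $1,250.00 / $65.15 = 19.19 → 20 months.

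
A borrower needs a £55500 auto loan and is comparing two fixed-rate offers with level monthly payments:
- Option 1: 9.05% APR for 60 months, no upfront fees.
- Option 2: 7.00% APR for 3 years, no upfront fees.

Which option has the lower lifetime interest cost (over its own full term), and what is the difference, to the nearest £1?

Option 2 by £7,514

Option 1: at 9.05% the monthly rate is 0.0075417, so the payment is 55,500 × 0.0075417 / (1 − 1.0075417^−60) = £1,153.44.
Total interest on Option 1 = 60 × £1,153.44 − £55,500 = £13,706.40.
Option 2: at 7.00% the monthly rate is 0.0058333, so the payment is 55,500 × 0.0058333 / (1 − 1.0058333^−36) = £1,713.68.
Total interest on Option 2 = 36 × £1,713.68 − £55,500 = £6,192.48.
Option 2 is lower by £7,513.92.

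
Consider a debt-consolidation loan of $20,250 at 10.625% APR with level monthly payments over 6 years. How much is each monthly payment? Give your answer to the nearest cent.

Monthly rate = 10.625%/12 = 0.0088542; payment = 20,250 × 0.0088542 / (1 − (1+0.0088542)^−72) = $381.56.

$381.56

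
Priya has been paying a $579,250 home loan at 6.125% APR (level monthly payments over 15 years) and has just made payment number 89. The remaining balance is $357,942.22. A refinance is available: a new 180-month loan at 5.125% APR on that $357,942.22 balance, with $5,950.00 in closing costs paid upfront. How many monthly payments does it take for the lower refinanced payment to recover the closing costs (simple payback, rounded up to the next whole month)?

3 months

Current payment = 579,250 × 6.125%/12 / (1 − (1+0.0051042)^−180) = $4,927.25.
Refinanced payment = 357,942.22 × 0.0042708 / (1 − (1+0.0042708)^−180) = $2,853.95.
Monthly savings = $4,927.25 − $2,853.95 = $2,073.30.
Break-even = $5,950.00 / $2,073.30 = 2.87 → 3 months.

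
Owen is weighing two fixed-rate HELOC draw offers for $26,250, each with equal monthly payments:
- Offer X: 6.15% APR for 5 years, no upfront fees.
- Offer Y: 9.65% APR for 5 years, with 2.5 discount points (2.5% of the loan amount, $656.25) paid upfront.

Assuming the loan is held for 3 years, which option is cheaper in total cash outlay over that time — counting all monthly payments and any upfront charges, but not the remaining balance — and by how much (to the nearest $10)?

Offer X by $2,240

Offer X: at 6.15% the monthly rate is 0.0051250, so the payment is 26,250 × 0.0051250 / (1 − 1.0051250^−60) = $509.32.
Offer Y: monthly rate = 9.65%/12 = 0.0080417; payment = 26,250 × 0.0080417 / (1 − (1+0.0080417)^−60) = $553.23.
Over 36 months: Offer X costs 36 × $509.32 = $18,335.52; Offer Y costs 36 × $553.23 + $656.25 = $20,572.53.
Offer X is cheaper by $20,572.53 − $18,335.52 = $2,237.01.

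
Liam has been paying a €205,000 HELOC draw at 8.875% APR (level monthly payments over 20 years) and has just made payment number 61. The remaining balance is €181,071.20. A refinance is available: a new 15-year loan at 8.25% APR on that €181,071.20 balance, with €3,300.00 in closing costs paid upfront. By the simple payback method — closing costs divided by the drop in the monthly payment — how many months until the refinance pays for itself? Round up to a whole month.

47 months

Current payment = 205,000 × 8.875%/12 / (1 − (1+0.0073958)^−240) = €1,827.99.
Refinanced payment = 181,071.20 × 0.0068750 / (1 − (1+0.0068750)^−180) = €1,756.64.
Monthly savings = €1,827.99 − €1,756.64 = €71.35.
Break-even = €3,300.00 / €71.35 = 46.25 → 47 months.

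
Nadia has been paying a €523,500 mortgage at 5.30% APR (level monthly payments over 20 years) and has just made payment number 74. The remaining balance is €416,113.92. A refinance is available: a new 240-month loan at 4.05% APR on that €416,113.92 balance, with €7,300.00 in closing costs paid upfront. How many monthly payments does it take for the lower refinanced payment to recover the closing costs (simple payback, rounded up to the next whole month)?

Current payment = 523,500 × 5.3%/12 / (1 − (1+0.0044167)^−240) = €3,542.21.
Refinanced payment = 416,113.92 × 0.0033750 / (1 − (1+0.0033750)^−240) = €2,532.55.
Monthly savings = €3,542.21 − €2,532.55 = €1,009.66.
Break-even = €7,300.00 / €1,009.66 = 7.23 → 8 months.

8 months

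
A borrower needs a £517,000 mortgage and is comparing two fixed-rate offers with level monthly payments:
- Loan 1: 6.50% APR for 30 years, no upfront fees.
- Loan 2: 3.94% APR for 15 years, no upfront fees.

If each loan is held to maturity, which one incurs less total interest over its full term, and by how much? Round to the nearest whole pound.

Loan 2 by £490,846

Loan 1: monthly rate = 6.5%/12 = 0.0054167; payment = 517,000 × 0.0054167 / (1 − (1+0.0054167)^−360) = £3,267.79.
Total interest on Loan 1 = 360 × £3,267.79 − £517,000 = £659,404.40.
Loan 2: monthly rate = 3.94%/12 = 0.0032833; payment = 517,000 × 0.0032833 / (1 − (1+0.0032833)^−180) = £3,808.66.
Total interest on Loan 2 = 180 × £3,808.66 − £517,000 = £168,558.80.
Loan 2 is lower by £490,845.60.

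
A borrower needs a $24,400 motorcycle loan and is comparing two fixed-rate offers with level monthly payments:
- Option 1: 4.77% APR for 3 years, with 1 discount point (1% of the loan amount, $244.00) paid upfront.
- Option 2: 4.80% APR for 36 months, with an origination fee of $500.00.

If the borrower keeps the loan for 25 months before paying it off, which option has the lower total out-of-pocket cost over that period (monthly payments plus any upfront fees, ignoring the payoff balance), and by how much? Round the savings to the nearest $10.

Option 1 by $260

Option 1: monthly rate = 4.77%/12 = 0.0039750; payment = 24,400 × 0.0039750 / (1 − (1+0.0039750)^−36) = $728.77.
Option 2: at 4.80% the monthly rate is 0.0040000, so the payment is 24,400 × 0.0040000 / (1 − 1.0040000^−36) = $729.10.
Over 25 months: Option 1 costs 25 × $728.77 + $244.00 = $18,463.25; Option 2 costs 25 × $729.10 + $500.00 = $18,727.50.
Option 1 is cheaper by $18,727.50 − $18,463.25 = $264.25.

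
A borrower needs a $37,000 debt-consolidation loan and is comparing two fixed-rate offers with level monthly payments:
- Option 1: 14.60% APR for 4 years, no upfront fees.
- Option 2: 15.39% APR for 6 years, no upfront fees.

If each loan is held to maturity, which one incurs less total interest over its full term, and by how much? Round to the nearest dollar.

Option 1 by $7,828

Option 1: at 14.60% the monthly rate is 0.0121667, so the payment is 37,000 × 0.0121667 / (1 − 1.0121667^−48) = $1,022.25.
Total interest on Option 1 = 48 × $1,022.25 − $37,000 = $12,068.00.
Option 2: at 15.39% the monthly rate is 0.0128250, so the payment is 37,000 × 0.0128250 / (1 − 1.0128250^−72) = $790.22.
Total interest on Option 2 = 72 × $790.22 − $37,000 = $19,895.84.
Option 1 is lower by $7,827.84.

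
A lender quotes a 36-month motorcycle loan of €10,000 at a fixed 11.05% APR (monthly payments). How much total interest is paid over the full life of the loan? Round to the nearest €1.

€1,794

Monthly rate = 11.05%/12 = 0.0092083; payment = 10,000 × 0.0092083 / (1 − (1+0.0092083)^−36) = €327.62.
Total paid = 36 × €327.62 = €11,794.32; interest = €11,794.32 − €10,000 = €1,794.32.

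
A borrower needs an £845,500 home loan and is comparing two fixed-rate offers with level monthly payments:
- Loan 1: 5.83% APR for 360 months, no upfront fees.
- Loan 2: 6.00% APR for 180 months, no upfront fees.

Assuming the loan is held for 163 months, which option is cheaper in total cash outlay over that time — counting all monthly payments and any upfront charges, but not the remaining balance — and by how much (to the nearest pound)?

Loan 1: monthly rate = 5.83%/12 = 0.0048583; payment = 845,500 × 0.0048583 / (1 − (1+0.0048583)^−360) = £4,977.16.
Loan 2: monthly rate = 6%/12 = 0.0050000; payment = 845,500 × 0.0050000 / (1 − (1+0.0050000)^−180) = £7,134.81.
Over 163 months: Loan 1 costs 163 × £4,977.16 = £811,277.08; Loan 2 costs 163 × £7,134.81 = £1,162,974.03.
Loan 1 is cheaper by £1,162,974.03 − £811,277.08 = £351,696.95.

Loan 1 by £351,697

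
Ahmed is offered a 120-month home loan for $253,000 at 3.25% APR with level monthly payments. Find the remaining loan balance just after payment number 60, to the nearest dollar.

With monthly rate i = 3.25%/12 = 0.0027083, the balance after k of n payments is P · [(1+i)^n − (1+i)^k] / [(1+i)^n − 1].
(1+0.0027083)^120 = 1.38342276 and (1+0.0027083)^60 = 1.17618993, so the balance is 253,000 × (1.38342276 − 1.17618993) / (1.38342276 − 1) = $136,741.77.

$136,742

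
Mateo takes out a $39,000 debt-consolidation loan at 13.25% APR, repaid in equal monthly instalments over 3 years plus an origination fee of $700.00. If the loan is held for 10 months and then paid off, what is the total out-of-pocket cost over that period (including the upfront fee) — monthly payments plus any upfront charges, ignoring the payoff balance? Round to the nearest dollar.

Monthly rate = 13.25%/12 = 0.0110417; payment = 39,000 × 0.0110417 / (1 − (1+0.0110417)^−36) = $1,318.77.
Total outlay = 10 × $1,318.77 + $700.00 = $13,887.70.

$13,888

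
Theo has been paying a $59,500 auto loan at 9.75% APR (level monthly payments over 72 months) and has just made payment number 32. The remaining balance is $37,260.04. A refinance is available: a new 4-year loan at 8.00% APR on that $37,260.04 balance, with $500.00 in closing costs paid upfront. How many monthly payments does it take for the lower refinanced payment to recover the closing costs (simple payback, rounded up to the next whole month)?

Current payment = 59,500 × 9.75%/12 / (1 − (1+0.0081250)^−72) = $1,094.80.
Refinanced payment = 37,260.04 × 0.0066667 / (1 − (1+0.0066667)^−48) = $909.63.
Monthly savings = $1,094.80 − $909.63 = $185.17.
Break-even = $500.00 / $185.17 = 2.70 → 3 months.

3 months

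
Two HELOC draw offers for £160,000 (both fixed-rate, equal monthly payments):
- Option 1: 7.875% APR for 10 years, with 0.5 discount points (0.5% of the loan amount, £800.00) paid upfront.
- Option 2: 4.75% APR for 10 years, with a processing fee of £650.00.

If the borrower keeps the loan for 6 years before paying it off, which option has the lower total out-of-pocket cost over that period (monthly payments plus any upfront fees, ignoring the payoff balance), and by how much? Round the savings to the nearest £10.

Option 2 by £18,380

Option 1: at 7.875% the monthly rate is 0.0065625, so the payment is 160,000 × 0.0065625 / (1 − 1.0065625^−120) = £1,930.69.
Option 2: monthly rate = 4.75%/12 = 0.0039583; payment = 160,000 × 0.0039583 / (1 − (1+0.0039583)^−120) = £1,677.56.
Over 72 months: Option 1 costs 72 × £1,930.69 + £800.00 = £139,809.68; Option 2 costs 72 × £1,677.56 + £650.00 = £121,434.32.
Option 2 is cheaper by £139,809.68 − £121,434.32 = £18,375.36.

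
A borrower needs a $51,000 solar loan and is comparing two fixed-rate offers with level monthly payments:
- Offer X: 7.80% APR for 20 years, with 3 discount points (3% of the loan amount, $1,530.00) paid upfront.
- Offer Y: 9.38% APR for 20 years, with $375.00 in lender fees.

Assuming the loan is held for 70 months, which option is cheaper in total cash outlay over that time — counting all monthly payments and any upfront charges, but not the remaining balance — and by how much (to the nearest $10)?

Offer X: at 7.80% the monthly rate is 0.0065000, so the payment is 51,000 × 0.0065000 / (1 − 1.0065000^−240) = $420.26.
Offer Y: monthly rate = 9.38%/12 = 0.0078167; payment = 51,000 × 0.0078167 / (1 − (1+0.0078167)^−240) = $471.40.
Over 70 months: Offer X costs 70 × $420.26 + $1,530.00 = $30,948.20; Offer Y costs 70 × $471.40 + $375.00 = $33,373.00.
Offer X is cheaper by $33,373.00 − $30,948.20 = $2,424.80.

Offer X by $2,420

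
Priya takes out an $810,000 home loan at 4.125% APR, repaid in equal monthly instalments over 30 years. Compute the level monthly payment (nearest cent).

Monthly rate = 4.125%/12 = 0.0034375; payment = 810,000 × 0.0034375 / (1 − (1+0.0034375)^−360) = $3,925.66.

$3,925.66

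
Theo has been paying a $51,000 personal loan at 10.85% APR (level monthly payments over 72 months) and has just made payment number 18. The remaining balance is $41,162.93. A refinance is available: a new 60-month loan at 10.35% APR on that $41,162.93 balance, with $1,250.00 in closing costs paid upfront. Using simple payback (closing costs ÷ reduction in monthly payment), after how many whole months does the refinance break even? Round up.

Current payment = 51,000 × 10.85%/12 / (1 − (1+0.0090417)^−72) = $966.82.
Refinanced payment = 41,162.93 × 0.0086250 / (1 − (1+0.0086250)^−60) = $881.70.
Monthly savings = $966.82 − $881.70 = $85.12.
Break-even = $1,250.00 / $85.12 = 14.69 → 15 months.

15 months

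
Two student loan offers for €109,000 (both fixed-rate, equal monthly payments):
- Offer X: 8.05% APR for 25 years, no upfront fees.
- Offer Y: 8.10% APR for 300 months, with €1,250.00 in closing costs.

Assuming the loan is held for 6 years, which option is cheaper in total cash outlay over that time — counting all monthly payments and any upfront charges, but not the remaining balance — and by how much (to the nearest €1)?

Offer X by €1,511

Offer X: monthly rate = 8.05%/12 = 0.0067083; payment = 109,000 × 0.0067083 / (1 − (1+0.0067083)^−300) = €844.89.
Offer Y: monthly rate = 8.1%/12 = 0.0067500; payment = 109,000 × 0.0067500 / (1 − (1+0.0067500)^−300) = €848.51.
Over 72 months: Offer X costs 72 × €844.89 = €60,832.08; Offer Y costs 72 × €848.51 + €1,250.00 = €62,342.72.
Offer X is cheaper by €62,342.72 − €60,832.08 = €1,510.64.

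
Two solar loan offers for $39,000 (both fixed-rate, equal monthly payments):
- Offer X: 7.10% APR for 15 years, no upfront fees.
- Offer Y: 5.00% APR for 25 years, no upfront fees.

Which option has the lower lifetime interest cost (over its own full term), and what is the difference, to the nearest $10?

Offer X by $4,910

Offer X: monthly rate = 7.1%/12 = 0.0059167; payment = 39,000 × 0.0059167 / (1 − (1+0.0059167)^−180) = $352.73.
Total interest on Offer X = 180 × $352.73 − $39,000 = $24,491.40.
Offer Y: at 5.00% the monthly rate is 0.0041667, so the payment is 39,000 × 0.0041667 / (1 − 1.0041667^−300) = $227.99.
Total interest on Offer Y = 300 × $227.99 − $39,000 = $29,397.00.
Offer X is lower by $4,905.60.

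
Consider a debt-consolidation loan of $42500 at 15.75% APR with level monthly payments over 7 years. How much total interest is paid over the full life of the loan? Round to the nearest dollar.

Monthly rate = 15.75%/12 = 0.0131250; payment = 42,500 × 0.0131250 / (1 − (1+0.0131250)^−84) = $838.10.
Total paid = 84 × $838.10 = $70,400.40; interest = $70,400.40 − $42,500 = $27,900.40.

$27,900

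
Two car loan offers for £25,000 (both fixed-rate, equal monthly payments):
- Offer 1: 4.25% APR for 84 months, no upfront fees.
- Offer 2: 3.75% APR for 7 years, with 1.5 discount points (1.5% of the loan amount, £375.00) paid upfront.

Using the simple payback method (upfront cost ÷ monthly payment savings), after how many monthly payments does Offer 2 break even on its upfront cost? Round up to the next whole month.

Offer 1: monthly rate = 4.25%/12 = 0.0035417; payment = 25,000 × 0.0035417 / (1 − (1+0.0035417)^−84) = £344.60.
Offer 2: monthly rate = 3.75%/12 = 0.0031250; payment = 25,000 × 0.0031250 / (1 − (1+0.0031250)^−84) = £338.85.
Monthly savings = £344.60 − £338.85 = £5.75.
Break-even = £375.00 / £5.75 = 65.22 → 66 months.

66 months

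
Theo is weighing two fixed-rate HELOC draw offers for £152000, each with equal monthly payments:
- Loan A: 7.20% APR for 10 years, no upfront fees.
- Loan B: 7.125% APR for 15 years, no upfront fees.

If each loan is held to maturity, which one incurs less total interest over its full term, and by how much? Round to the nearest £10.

Loan A by £34,170

Loan A: monthly rate = 7.2%/12 = 0.0060000; payment = 152,000 × 0.0060000 / (1 − (1+0.0060000)^−120) = £1,780.56.
Total interest on Loan A = 120 × £1,780.56 − £152,000 = £61,667.20.
Loan B: at 7.125% the monthly rate is 0.0059375, so the payment is 152,000 × 0.0059375 / (1 − 1.0059375^−180) = £1,376.86.
Total interest on Loan B = 180 × £1,376.86 − £152,000 = £95,834.80.
Loan A is lower by £34,167.60.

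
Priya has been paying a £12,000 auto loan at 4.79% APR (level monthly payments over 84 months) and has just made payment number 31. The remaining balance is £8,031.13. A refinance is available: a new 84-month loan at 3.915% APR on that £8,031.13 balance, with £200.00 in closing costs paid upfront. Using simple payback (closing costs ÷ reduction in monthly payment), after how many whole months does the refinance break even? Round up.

4 months

Current payment = 12,000 × 4.79%/12 / (1 − (1+0.0039917)^−84) = £168.43.
Refinanced payment = 8,031.13 × 0.0032625 / (1 − (1+0.0032625)^−84) = £109.46.
Monthly savings = £168.43 − £109.46 = £58.97.
Break-even = £200.00 / £58.97 = 3.39 → 4 months.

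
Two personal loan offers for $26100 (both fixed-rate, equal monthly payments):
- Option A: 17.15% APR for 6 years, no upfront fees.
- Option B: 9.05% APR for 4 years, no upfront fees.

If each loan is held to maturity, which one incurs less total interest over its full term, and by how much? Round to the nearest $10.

Option A: at 17.15% the monthly rate is 0.0142917, so the payment is 26,100 × 0.0142917 / (1 − 1.0142917^−72) = $582.81.
Total interest on Option A = 72 × $582.81 − $26,100 = $15,862.32.
Option B: at 9.05% the monthly rate is 0.0075417, so the payment is 26,100 × 0.0075417 / (1 − 1.0075417^−48) = $650.12.
Total interest on Option B = 48 × $650.12 − $26,100 = $5,105.76.
Option B is lower by $10,756.56.

Option B by $10,760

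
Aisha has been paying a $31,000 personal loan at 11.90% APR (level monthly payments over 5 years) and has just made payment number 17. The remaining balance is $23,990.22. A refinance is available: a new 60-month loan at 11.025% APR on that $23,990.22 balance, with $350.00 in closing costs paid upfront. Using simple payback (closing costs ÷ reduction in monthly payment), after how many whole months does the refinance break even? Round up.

3 months

Current payment = 31,000 × 11.9%/12 / (1 − (1+0.0099167)^−60) = $688.01.
Refinanced payment = 23,990.22 × 0.0091875 / (1 − (1+0.0091875)^−60) = $521.90.
Monthly savings = $688.01 − $521.90 = $166.11.
Break-even = $350.00 / $166.11 = 2.11 → 3 months.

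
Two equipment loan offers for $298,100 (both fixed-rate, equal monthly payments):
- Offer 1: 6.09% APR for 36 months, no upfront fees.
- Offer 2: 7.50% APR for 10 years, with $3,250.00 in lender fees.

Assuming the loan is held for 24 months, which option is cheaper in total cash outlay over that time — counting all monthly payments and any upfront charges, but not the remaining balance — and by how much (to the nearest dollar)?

Offer 2 by $129,769

Offer 1: monthly rate = 6.09%/12 = 0.0050750; payment = 298,100 × 0.0050750 / (1 − (1+0.0050750)^−36) = $9,080.94.
Offer 2: at 7.50% the monthly rate is 0.0062500, so the payment is 298,100 × 0.0062500 / (1 − 1.0062500^−120) = $3,538.50.
Over 24 months: Offer 1 costs 24 × $9,080.94 = $217,942.56; Offer 2 costs 24 × $3,538.50 + $3,250.00 = $88,174.00.
Offer 2 is cheaper by $217,942.56 − $88,174.00 = $129,768.56.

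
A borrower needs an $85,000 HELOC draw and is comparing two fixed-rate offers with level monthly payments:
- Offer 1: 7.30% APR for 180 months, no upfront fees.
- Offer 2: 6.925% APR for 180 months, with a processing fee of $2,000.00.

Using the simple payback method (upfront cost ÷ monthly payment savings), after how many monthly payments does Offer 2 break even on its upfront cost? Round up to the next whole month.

112 months

Offer 1: monthly rate = 7.3%/12 = 0.0060833; payment = 85,000 × 0.0060833 / (1 − (1+0.0060833)^−180) = $778.33.
Offer 2: monthly rate = 6.925%/12 = 0.0057708; payment = 85,000 × 0.0057708 / (1 − (1+0.0057708)^−180) = $760.44.
Monthly savings = $778.33 − $760.44 = $17.89.
Break-even = $2,000.00 / $17.89 = 111.79 → 112 months.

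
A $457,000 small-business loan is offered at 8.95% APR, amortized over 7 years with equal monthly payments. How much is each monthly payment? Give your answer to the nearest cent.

At 8.95% the monthly rate is 0.0074583, so the payment is 457,000 × 0.0074583 / (1 − 1.0074583^−84) = $7,341.12.

$7,341.12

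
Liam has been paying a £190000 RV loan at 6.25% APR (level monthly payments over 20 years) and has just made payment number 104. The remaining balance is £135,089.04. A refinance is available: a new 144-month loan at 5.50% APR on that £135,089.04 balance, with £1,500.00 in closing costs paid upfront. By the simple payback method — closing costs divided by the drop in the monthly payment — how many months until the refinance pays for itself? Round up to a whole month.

Current payment = 190,000 × 6.25%/12 / (1 − (1+0.0052083)^−240) = £1,388.76.
Refinanced payment = 135,089.04 × 0.0045833 / (1 − (1+0.0045833)^−144) = £1,283.58.
Monthly savings = £1,388.76 − £1,283.58 = £105.18.
Break-even = £1,500.00 / £105.18 = 14.26 → 15 months.

15 months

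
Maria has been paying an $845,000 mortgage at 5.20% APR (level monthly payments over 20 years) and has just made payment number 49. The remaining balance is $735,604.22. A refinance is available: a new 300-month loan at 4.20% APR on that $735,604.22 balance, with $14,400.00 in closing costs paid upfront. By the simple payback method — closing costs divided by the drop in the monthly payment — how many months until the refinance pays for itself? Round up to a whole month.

9 months

Current payment = 845,000 × 5.2%/12 / (1 − (1+0.0043333)^−240) = $5,670.41.
Refinanced payment = 735,604.22 × 0.0035000 / (1 − (1+0.0035000)^−300) = $3,964.48.
Monthly savings = $5,670.41 − $3,964.48 = $1,705.93.
Break-even = $14,400.00 / $1,705.93 = 8.44 → 9 months.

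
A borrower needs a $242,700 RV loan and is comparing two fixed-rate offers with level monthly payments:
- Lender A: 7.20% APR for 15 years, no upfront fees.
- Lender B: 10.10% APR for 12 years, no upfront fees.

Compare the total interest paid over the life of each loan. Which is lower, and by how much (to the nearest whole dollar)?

Lender A by $22,124

Lender A: monthly rate = 7.2%/12 = 0.0060000; payment = 242,700 × 0.0060000 / (1 − (1+0.0060000)^−180) = $2,208.68.
Total interest on Lender A = 180 × $2,208.68 − $242,700 = $154,862.40.
Lender B: monthly rate = 10.1%/12 = 0.0084167; payment = 242,700 × 0.0084167 / (1 − (1+0.0084167)^−144) = $2,914.49.
Total interest on Lender B = 144 × $2,914.49 − $242,700 = $176,986.56.
Lender A is lower by $22,124.16.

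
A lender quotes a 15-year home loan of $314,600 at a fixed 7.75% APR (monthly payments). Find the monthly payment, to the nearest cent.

At 7.75% the monthly rate is 0.0064583, so the payment is 314,600 × 0.0064583 / (1 − 1.0064583^−180) = $2,961.25.

$2,961.25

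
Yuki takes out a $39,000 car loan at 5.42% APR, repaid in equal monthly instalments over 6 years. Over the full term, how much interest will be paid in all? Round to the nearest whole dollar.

At 5.42% the monthly rate is 0.0045167, so the payment is 39,000 × 0.0045167 / (1 − 1.0045167^−72) = $635.72.
Total paid = 72 × $635.72 = $45,771.84; interest = $45,771.84 − $39,000 = $6,771.84.

$6,772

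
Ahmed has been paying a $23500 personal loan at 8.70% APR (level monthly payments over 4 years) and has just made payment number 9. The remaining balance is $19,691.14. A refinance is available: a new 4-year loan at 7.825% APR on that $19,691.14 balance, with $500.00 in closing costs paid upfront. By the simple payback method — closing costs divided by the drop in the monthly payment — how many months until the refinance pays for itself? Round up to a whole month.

Current payment = 23,500 × 8.7%/12 / (1 − (1+0.0072500)^−48) = $581.46.
Refinanced payment = 19,691.14 × 0.0065208 / (1 − (1+0.0065208)^−48) = $479.10.
Monthly savings = $581.46 − $479.10 = $102.36.
Break-even = $500.00 / $102.36 = 4.88 → 5 months.

5 months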